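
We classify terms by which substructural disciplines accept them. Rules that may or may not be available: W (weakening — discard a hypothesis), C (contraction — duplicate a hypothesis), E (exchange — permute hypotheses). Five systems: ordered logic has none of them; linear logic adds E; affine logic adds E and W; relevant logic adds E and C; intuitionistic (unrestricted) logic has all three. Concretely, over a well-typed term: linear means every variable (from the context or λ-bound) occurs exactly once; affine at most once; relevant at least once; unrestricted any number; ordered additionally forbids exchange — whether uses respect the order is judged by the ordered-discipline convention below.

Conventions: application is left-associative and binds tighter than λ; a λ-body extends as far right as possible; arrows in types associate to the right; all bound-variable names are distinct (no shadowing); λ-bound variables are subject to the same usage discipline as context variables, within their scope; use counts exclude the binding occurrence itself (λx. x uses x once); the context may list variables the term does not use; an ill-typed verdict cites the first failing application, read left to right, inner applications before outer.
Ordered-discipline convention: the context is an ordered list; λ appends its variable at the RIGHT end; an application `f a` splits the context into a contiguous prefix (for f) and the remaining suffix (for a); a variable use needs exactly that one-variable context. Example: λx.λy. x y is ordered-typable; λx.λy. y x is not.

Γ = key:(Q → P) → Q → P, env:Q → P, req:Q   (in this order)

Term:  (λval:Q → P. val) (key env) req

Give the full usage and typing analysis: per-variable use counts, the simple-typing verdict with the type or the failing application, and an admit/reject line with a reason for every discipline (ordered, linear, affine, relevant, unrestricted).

usage: key: 1; env: 1; req: 1; val (λ-bound): 1
order of uses: val, key, env, req
typing: ✓ — P
ordered ✓ (key, env, req, val: once each, no exchange needed)
linear ✓ (single use per variable (key, env, req, val))
affine ✓ (key, env, req, val: no repeats, contraction unneeded)
relevant ✓ (every one of key, env, req, val appears)
unrestricted ✓ (well-typed at P; no restrictions here)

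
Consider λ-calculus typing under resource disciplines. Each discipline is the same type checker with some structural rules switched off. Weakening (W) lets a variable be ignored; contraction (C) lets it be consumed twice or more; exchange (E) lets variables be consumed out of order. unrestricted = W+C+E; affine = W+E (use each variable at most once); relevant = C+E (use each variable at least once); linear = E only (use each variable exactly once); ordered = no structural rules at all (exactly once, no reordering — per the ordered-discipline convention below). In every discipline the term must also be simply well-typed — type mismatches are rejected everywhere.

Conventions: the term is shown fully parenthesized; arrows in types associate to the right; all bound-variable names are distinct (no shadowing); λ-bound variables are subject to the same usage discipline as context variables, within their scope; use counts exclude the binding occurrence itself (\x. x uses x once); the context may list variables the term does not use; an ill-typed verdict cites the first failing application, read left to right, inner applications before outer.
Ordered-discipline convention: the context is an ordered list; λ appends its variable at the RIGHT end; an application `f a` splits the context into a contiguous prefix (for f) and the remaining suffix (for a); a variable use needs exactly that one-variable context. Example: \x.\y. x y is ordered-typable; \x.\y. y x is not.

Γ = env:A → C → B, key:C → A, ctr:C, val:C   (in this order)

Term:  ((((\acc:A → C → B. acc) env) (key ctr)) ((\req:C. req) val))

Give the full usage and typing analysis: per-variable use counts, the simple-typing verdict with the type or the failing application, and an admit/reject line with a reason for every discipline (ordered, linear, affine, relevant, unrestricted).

usage: env ×1; key ×1; ctr ×1; val ×1; acc [bound] ×1; req [bound] ×1
use order (left to right): acc, env, key, ctr, req, val
typing: the term checks, with type B
ordered: ✓, one use each (env, key, ctr, val, acc, req); ordered split holds
linear: ✓, env, key, ctr, val, acc, req: one use apiece
affine: ✓, at most one use each (env, key, ctr, val, acc, req)
relevant: ✓, none of env, key, ctr, val, acc, req goes unused
unrestricted: ✓, well-typed at B; no restrictions here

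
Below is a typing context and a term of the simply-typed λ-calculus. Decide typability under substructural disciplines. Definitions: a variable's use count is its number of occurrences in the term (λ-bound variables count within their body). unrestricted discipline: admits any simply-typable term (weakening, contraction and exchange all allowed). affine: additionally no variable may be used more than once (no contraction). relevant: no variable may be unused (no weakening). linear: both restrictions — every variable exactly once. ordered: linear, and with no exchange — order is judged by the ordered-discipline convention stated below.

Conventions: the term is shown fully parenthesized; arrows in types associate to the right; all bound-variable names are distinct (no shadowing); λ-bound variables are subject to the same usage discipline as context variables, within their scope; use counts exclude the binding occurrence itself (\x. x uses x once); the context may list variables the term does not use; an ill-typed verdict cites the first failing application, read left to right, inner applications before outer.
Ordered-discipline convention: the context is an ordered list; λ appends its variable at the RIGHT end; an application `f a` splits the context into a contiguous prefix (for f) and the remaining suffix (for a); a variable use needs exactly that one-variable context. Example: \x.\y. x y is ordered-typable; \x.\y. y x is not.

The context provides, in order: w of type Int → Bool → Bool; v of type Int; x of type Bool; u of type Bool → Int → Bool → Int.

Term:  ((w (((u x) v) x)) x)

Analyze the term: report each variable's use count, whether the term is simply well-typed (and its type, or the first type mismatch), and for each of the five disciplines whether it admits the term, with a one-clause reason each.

variable uses: w: 1×; v: 1×; x: 3×; u: 1×
uses in reading order: w, u, x, v, x, x
typing: well-typed — term : Bool
ordered: ✗ — repeated use of x ×3
linear: ✗ — repeated use of x ×3
affine: ✗ — repeated use of x ×3
relevant: ✓ — at least one use each (w, v, x, u)
unrestricted: ✓ — well-typed at Bool; no restrictions here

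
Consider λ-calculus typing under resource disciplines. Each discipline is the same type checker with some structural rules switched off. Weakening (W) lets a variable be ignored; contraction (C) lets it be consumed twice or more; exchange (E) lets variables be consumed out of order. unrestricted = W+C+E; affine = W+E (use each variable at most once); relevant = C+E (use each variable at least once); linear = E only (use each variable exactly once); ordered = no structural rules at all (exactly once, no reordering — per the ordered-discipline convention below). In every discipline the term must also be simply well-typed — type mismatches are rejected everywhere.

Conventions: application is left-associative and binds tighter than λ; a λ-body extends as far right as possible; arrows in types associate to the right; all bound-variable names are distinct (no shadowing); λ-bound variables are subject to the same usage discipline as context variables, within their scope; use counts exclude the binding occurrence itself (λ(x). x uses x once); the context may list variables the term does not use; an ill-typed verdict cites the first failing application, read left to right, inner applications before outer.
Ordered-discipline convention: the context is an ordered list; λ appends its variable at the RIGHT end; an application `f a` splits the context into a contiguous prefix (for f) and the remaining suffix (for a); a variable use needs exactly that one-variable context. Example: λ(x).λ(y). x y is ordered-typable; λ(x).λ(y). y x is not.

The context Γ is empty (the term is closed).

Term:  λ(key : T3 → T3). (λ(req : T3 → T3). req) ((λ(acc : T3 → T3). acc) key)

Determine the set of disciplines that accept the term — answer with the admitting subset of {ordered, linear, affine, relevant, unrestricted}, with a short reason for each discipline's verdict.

accepted by: ordered, linear, affine, relevant, unrestricted
variable uses: key (λ-bound): 1, req (λ-bound): 1, acc (λ-bound): 1
left-to-right use order: req, acc, key
typing: well-typed at (T3 → T3) → T3 → T3
ordered: ✓, key, req, acc once each; derivable with no W/C/E
linear: ✓, single use per variable (key, req, acc)
affine: ✓, at most one use each (key, req, acc)
relevant: ✓, none of key, req, acc goes unused
unrestricted: ✓, simply typable at (T3 → T3) → T3 → T3; W, C, E all held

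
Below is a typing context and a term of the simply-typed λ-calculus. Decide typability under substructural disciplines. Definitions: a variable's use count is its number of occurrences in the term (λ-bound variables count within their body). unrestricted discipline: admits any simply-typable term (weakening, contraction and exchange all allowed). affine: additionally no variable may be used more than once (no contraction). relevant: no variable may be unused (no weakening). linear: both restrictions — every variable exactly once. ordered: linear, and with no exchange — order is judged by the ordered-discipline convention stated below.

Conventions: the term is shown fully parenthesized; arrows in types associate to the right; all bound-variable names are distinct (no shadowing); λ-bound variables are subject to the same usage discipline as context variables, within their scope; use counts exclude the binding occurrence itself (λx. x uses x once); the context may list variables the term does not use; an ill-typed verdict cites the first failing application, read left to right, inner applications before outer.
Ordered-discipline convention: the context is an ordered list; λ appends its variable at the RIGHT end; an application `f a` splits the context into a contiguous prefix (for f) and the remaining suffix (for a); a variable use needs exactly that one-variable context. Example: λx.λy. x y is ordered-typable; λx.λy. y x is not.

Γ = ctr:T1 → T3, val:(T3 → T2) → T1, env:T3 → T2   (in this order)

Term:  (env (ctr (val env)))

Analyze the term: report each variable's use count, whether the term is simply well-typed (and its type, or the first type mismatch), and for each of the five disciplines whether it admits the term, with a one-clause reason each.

variable uses: ctr: 1, val: 1, env: 2
uses in reading order: env, ctr, val, env
typing: ✓ — T2
ordered ✗ (uses contraction: env ×2)
linear ✗ (uses contraction: env ×2)
affine ✗ (uses contraction: env ×2)
relevant ✓ (ctr, val, env: all used, weakening unneeded)
unrestricted ✓ (typability at T2 is all that's needed)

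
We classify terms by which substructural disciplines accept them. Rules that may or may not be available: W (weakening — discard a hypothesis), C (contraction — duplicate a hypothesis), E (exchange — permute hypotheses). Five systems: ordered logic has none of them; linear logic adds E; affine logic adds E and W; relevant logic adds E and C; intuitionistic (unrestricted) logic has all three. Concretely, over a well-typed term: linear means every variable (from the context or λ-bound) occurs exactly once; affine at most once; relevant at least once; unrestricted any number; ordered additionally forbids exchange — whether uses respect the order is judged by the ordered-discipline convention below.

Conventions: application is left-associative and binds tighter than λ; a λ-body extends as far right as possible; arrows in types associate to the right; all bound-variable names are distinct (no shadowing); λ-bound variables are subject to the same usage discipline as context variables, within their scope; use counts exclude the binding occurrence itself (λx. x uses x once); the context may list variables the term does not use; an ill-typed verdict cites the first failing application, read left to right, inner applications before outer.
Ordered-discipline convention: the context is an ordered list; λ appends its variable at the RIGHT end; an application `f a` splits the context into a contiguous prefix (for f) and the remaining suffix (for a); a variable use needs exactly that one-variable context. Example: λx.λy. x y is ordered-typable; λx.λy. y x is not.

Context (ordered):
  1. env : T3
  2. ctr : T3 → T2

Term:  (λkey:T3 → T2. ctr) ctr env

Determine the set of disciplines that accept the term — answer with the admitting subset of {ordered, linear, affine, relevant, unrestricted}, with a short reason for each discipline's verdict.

admitting disciplines: unrestricted
variable uses: env: 1×, ctr: 2×, key (λ-bound): 0×
order of uses: ctr, ctr, env
typing: ✓ — T2
ordered: ✗, ctr ×2 used more than once (contraction); needs weakening: key unused
linear: ✗, ctr ×2 used more than once (contraction); needs weakening: key unused
affine: ✗, ctr ×2 used more than once (contraction)
relevant: ✗, needs weakening: key unused
unrestricted: ✓, typability at T2 is all that's needed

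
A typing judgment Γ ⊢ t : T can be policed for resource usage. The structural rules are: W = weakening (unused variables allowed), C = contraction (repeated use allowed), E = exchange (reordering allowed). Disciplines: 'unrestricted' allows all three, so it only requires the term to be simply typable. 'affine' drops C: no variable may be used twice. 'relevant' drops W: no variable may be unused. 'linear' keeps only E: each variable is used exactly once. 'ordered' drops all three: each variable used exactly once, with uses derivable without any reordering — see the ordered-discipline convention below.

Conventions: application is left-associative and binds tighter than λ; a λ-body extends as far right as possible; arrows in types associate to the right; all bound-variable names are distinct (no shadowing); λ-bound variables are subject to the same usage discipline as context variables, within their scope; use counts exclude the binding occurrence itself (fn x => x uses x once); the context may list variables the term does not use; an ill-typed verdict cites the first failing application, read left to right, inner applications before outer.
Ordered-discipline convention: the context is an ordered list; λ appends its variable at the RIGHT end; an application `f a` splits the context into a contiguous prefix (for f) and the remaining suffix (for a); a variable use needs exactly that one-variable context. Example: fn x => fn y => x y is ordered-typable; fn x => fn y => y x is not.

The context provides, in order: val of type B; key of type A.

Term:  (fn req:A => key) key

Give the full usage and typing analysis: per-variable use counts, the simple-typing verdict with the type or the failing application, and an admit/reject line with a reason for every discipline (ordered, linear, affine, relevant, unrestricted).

counts: val: 0×, key: 2×, req (λ-bound): 0×
order of uses: key, key
typing: the term checks, with type A
ordered ✗ (repeated use of key ×2; val, req left unused)
linear ✗ (repeated use of key ×2; val, req left unused)
affine ✗ (repeated use of key ×2)
relevant ✗ (val, req left unused)
unrestricted ✓ (well-typed at A; no restrictions here)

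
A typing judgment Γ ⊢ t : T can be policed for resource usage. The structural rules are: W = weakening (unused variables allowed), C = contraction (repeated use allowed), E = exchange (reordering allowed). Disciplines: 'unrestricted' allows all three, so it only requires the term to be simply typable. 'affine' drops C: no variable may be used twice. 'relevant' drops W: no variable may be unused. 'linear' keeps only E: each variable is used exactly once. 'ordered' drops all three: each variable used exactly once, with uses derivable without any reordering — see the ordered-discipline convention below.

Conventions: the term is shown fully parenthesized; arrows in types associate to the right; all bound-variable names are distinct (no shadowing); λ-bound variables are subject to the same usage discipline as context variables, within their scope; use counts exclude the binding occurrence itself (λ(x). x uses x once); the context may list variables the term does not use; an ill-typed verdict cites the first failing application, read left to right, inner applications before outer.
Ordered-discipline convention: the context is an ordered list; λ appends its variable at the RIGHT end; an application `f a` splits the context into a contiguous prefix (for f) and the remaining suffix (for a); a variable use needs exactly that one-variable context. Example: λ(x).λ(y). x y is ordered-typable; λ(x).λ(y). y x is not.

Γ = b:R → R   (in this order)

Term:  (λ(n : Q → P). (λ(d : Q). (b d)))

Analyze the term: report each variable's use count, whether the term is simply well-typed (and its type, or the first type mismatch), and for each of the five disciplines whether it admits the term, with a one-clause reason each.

use counts: b: 1×, n (bound): 0×, d (bound): 1×
use order (left to right): b, d
typing: ill-typed: an argument Q mismatches the expected R
ordered ✗ (not simply typable)
linear ✗ (fails simple typing)
affine ✗ (a type mismatch blocks all five)
relevant ✗ (the type mismatch rejects it)
unrestricted ✗ (not simply typable)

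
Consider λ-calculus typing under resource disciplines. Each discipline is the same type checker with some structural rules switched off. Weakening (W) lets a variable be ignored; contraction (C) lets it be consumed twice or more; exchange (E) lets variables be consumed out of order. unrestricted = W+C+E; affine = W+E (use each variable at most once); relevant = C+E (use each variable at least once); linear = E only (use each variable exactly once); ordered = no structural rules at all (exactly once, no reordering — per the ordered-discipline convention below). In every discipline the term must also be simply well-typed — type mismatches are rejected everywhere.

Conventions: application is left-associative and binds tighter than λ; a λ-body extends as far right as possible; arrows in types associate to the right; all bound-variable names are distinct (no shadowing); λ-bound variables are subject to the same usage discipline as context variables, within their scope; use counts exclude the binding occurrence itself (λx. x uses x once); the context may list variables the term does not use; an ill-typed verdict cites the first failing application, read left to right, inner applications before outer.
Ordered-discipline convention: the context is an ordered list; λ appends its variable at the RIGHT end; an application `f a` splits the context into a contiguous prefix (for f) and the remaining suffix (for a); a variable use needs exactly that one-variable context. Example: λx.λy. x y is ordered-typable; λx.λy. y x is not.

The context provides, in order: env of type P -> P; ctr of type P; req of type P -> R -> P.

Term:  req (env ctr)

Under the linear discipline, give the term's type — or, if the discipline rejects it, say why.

term : R -> P
use counts: env: 1; ctr: 1; req: 1
uses in reading order: req, env, ctr
typing: the term checks, with type R -> P
across the five disciplines: ordered ✗; linear ✓; affine ✓; relevant ✓; unrestricted ✓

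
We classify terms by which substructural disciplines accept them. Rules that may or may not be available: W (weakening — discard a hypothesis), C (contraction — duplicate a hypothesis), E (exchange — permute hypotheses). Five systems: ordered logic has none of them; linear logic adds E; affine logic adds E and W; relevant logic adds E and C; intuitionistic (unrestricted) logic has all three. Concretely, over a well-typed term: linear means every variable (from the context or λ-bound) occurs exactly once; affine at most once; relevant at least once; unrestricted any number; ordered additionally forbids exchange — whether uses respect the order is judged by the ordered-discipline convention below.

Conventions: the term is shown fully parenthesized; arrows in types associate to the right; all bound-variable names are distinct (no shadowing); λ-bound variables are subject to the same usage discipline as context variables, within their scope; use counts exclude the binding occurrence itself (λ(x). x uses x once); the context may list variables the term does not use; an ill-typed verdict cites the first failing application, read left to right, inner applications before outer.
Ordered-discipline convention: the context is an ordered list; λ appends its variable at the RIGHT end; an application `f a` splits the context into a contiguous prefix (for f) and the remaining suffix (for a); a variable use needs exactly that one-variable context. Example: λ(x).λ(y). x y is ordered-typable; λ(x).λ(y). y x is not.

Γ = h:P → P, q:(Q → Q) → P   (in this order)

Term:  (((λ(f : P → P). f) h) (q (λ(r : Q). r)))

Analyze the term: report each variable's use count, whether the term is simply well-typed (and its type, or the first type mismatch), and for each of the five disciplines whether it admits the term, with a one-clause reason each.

usage: h: 1, q: 1, f (bound): 1, r (bound): 1
uses in reading order: f, h, q, r
typing: ✓ — P
ordered: ✓ — h, q, f, r once each; derivable with no W/C/E
linear: ✓ — exactly-once usage across h, q, f, r
affine: ✓ — at most one use each (h, q, f, r)
relevant: ✓ — h, q, f, r: all used, weakening unneeded
unrestricted: ✓ — type-checks (P) and nothing is barred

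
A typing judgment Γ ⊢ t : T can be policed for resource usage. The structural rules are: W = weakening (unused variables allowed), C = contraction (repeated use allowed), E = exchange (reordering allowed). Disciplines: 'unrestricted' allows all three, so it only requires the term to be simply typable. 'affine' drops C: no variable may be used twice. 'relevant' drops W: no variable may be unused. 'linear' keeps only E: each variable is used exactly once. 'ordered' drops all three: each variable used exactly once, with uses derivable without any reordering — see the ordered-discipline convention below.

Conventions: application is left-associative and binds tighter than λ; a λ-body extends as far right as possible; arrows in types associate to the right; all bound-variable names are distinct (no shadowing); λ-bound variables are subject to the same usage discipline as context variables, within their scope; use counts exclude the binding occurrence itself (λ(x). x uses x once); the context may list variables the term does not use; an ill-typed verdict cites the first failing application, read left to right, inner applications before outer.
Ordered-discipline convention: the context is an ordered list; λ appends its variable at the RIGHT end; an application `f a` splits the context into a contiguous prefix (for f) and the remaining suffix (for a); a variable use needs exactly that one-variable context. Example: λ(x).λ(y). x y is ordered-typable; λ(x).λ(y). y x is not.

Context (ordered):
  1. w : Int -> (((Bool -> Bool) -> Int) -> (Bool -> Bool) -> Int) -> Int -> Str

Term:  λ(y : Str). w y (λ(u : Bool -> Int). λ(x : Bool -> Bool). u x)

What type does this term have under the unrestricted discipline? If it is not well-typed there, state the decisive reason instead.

not well-typed under unrestricted — fails simple typing
usage: w: 1×; y (bound): 1×; u (bound): 1×; x (bound): 1×
order of uses: w, y, u, x
typing: ill-typed: an argument Str mismatches the expected Int
summary: ordered ✗ · linear ✗ · affine ✗ · relevant ✗ · unrestricted ✗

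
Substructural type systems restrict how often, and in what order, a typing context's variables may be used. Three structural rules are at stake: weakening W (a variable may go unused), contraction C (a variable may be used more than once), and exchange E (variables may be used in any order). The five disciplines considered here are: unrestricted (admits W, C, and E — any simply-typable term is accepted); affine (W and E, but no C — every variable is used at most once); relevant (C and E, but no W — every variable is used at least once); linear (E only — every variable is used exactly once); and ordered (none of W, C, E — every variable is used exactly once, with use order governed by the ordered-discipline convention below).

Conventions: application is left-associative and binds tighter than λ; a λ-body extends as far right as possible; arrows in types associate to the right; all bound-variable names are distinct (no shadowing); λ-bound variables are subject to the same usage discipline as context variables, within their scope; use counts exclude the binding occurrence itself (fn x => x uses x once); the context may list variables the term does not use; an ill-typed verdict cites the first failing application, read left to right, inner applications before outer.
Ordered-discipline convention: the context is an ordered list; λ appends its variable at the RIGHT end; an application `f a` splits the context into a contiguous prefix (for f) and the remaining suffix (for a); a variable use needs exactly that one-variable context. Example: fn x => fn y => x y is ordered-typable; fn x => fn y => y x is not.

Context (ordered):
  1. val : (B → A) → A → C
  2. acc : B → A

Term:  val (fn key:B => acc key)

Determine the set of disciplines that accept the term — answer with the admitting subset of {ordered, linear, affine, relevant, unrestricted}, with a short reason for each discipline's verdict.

admitted by: ordered, linear, affine, relevant, unrestricted
variable uses: val ×1; acc ×1; key (bound) ×1
uses in reading order: val, acc, key
typing: the term checks, with type A → C
ordered ✓ (val, acc, key: once each, no exchange needed)
linear ✓ (each of val, acc, key used exactly once)
affine ✓ (none of val, acc, key used more than once)
relevant ✓ (val, acc, key: all used, weakening unneeded)
unrestricted ✓ (type-checks (A → C) and nothing is barred)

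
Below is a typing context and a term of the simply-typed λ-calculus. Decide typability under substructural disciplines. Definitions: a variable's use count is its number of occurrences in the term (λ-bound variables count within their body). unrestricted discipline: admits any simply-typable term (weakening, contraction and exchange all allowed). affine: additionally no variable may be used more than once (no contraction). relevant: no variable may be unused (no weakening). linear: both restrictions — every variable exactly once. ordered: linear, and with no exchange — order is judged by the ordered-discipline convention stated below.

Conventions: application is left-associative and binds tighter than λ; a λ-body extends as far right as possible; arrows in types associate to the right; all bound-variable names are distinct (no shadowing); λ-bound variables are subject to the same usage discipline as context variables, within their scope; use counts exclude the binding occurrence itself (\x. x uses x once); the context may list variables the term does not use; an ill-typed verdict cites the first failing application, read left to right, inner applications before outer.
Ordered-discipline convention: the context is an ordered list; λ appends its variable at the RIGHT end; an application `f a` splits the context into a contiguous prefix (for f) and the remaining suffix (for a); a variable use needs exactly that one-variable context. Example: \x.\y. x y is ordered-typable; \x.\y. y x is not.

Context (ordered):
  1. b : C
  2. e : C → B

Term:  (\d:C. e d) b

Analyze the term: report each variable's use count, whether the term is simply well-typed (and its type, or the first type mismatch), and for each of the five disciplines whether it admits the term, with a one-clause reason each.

use counts: b: 1×; e: 1×; d (λ-bound): 1×
order of uses: e, d, b
typing: the term checks, with type B
ordered: ✗, use order e, d, b needs exchange
linear: ✓, each of b, e, d used exactly once
affine: ✓, b, e, d: no repeats, contraction unneeded
relevant: ✓, none of b, e, d goes unused
unrestricted: ✓, simply typable at B; W, C, E all held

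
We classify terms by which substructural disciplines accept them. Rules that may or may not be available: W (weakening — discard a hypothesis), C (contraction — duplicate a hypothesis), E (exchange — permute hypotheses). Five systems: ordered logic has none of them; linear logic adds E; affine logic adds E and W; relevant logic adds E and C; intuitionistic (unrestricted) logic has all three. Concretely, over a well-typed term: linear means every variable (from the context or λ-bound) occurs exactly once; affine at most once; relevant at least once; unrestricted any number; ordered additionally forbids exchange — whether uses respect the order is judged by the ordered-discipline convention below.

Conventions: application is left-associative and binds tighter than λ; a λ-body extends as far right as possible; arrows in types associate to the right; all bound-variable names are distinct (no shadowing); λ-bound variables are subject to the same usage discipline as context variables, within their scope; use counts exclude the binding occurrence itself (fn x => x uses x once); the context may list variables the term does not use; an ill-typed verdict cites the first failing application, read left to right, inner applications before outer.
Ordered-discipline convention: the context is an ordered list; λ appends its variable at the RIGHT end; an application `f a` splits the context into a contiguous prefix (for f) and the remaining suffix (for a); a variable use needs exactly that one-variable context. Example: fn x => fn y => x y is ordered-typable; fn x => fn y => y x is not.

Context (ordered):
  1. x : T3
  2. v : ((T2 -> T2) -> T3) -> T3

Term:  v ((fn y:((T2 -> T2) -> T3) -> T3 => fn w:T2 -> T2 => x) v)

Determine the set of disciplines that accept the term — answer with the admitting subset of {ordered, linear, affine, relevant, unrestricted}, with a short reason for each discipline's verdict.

accepted by: unrestricted
variable uses: x: 1×; v: 2×; y (λ-bound): 0×; w (λ-bound): 0×
uses in reading order: v, x, v
typing: well-typed at T3
ordered: ✗, needs contraction — v ×2; needs weakening: y, w unused
linear: ✗, needs contraction — v ×2; needs weakening: y, w unused
affine: ✗, needs contraction — v ×2
relevant: ✗, needs weakening: y, w unused
unrestricted: ✓, typability at T3 is all that's needed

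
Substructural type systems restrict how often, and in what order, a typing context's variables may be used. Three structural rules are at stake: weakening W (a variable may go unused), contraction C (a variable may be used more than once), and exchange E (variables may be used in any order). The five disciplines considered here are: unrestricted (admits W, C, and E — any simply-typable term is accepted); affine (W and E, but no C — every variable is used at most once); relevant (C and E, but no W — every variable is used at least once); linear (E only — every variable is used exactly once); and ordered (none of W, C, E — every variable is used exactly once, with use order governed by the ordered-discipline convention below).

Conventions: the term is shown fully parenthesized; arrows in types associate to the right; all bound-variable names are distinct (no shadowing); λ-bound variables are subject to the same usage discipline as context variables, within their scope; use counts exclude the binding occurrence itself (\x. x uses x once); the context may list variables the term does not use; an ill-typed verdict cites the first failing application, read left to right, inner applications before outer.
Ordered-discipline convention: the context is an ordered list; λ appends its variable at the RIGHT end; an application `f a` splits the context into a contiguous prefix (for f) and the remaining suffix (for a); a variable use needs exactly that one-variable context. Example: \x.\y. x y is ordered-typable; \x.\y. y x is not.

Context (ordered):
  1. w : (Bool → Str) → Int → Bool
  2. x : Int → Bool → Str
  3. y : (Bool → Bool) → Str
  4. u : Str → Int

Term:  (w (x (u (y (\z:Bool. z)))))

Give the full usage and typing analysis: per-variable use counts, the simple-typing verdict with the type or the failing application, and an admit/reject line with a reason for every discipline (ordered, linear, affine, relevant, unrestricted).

counts: w=1; x=1; y=1; u=1; z (bound)=1
left-to-right use order: w, x, u, y, z
typing: the term checks, with type Int → Bool
ordered ✗ (use order w, x, u, y, z needs exchange)
linear ✓ (single use per variable (w, x, y, u, z))
affine ✓ (w, x, y, u, z: no repeats, contraction unneeded)
relevant ✓ (at least one use each (w, x, y, u, z))
unrestricted ✓ (typability at Int → Bool is all that's needed)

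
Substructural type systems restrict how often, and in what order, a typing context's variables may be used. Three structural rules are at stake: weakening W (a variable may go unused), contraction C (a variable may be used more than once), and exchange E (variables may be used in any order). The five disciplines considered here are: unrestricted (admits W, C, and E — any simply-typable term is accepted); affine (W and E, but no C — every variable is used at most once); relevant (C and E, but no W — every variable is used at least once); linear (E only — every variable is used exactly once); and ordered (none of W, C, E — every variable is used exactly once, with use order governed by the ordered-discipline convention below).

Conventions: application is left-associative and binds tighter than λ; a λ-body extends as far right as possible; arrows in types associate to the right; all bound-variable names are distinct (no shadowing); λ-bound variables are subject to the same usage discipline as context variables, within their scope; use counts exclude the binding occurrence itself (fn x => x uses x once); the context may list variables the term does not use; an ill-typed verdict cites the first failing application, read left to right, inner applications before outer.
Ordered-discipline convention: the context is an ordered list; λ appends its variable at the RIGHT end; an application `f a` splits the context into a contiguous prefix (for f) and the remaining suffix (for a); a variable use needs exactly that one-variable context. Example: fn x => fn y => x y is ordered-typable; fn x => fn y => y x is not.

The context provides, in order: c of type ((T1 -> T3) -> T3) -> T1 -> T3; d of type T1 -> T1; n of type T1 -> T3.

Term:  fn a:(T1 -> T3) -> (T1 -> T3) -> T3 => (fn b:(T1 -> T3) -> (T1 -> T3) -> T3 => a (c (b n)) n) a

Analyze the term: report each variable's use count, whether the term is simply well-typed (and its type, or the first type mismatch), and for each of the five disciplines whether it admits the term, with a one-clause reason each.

usage: c ×1; d ×0; n ×2; a [bound] ×2; b [bound] ×1
uses in reading order: a, c, b, n, n, a
typing: well-typed — term : ((T1 -> T3) -> (T1 -> T3) -> T3) -> T3
ordered: ✗ — n ×2, a ×2 used more than once (contraction); needs weakening: d unused
linear: ✗ — n ×2, a ×2 used more than once (contraction); needs weakening: d unused
affine: ✗ — n ×2, a ×2 used more than once (contraction)
relevant: ✗ — needs weakening: d unused
unrestricted: ✓ — type-checks (((T1 -> T3) -> (T1 -> T3) -> T3) -> T3) and nothing is barred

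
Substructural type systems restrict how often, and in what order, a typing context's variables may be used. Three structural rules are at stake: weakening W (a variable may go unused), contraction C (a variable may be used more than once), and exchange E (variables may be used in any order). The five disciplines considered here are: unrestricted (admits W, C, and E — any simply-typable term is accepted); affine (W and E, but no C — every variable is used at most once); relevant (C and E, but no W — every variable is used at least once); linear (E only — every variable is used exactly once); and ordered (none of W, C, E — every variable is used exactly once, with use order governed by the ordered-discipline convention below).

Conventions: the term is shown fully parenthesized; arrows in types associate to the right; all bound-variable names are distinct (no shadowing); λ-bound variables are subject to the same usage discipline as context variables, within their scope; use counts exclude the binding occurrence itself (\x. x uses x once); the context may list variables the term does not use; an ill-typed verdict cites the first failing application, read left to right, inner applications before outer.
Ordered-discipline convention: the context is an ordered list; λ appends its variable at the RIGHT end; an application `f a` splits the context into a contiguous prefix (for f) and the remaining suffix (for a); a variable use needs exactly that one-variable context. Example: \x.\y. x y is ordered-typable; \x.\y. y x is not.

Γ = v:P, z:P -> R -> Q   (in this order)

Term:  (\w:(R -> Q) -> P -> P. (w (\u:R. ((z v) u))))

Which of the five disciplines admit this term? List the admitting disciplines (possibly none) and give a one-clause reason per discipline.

admitting disciplines: linear, affine, relevant, unrestricted
variable uses: v=1, z=1, w [bound]=1, u [bound]=1
left-to-right use order: w, z, v, u
typing: the term checks, with type ((R -> Q) -> P -> P) -> P -> P
ordered ✗ (needs exchange: uses follow w, z, v, u)
linear ✓ (exactly-once usage across v, z, w, u)
affine ✓ (v, z, w, u: no repeats, contraction unneeded)
relevant ✓ (at least one use each (v, z, w, u))
unrestricted ✓ (well-typed at ((R -> Q) -> P -> P) -> P -> P; no restrictions here)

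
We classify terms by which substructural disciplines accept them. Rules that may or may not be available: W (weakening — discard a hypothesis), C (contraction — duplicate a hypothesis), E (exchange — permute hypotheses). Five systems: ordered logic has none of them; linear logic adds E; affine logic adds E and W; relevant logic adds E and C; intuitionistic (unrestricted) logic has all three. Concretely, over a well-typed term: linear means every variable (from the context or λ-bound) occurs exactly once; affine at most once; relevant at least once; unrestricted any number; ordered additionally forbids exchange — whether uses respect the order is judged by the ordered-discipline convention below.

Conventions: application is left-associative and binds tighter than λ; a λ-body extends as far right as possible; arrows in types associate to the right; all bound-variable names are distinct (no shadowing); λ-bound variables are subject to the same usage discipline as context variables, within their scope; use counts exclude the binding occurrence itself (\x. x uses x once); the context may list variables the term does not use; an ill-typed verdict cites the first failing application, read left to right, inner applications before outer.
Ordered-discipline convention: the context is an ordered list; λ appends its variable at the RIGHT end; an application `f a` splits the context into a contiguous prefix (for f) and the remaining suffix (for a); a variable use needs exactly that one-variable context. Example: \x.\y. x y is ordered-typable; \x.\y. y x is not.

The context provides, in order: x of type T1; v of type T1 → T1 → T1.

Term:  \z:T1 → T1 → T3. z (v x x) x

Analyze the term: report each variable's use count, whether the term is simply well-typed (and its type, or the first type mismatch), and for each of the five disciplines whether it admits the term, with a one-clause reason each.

usage: x: 3, v: 1, z (λ-bound): 1
order of uses: z, v, x, x, x
typing: ✓ — (T1 → T1 → T3) → T3
ordered ✗ (repeated use of x ×3)
linear ✗ (repeated use of x ×3)
affine ✗ (repeated use of x ×3)
relevant ✓ (none of x, v, z goes unused)
unrestricted ✓ (typability at (T1 → T1 → T3) → T3 is all that's needed)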